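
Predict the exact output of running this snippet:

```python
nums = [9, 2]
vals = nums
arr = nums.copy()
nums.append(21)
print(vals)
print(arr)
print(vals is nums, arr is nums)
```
[9, 2, 21]
[9, 2]
True False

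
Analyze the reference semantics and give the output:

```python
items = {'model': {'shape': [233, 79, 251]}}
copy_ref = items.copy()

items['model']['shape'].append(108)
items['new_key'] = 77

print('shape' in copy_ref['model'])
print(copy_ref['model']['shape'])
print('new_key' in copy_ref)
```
True
[233, 79, 251, 108]
False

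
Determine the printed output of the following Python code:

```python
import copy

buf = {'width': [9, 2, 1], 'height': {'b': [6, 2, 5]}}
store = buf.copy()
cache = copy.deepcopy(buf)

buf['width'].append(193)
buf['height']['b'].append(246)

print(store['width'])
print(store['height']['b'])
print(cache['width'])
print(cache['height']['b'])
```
[9, 2, 1, 193]
[6, 2, 5, 246]
[9, 2, 1]
[6, 2, 5]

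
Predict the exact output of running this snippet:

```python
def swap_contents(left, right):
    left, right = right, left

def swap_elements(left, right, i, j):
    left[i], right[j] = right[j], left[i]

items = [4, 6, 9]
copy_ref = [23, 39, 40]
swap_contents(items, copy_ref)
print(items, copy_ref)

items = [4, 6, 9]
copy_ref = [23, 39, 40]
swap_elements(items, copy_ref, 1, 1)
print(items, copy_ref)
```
[4, 6, 9] [23, 39, 40]
[4, 39, 9] [23, 6, 40]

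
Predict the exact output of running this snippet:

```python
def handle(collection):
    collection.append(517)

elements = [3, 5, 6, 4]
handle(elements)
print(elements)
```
[3, 5, 6, 4, 517]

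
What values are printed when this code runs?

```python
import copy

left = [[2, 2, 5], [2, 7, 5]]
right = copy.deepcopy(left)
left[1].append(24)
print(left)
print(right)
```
[[2, 2, 5], [2, 7, 5, 24]]
[[2, 2, 5], [2, 7, 5]]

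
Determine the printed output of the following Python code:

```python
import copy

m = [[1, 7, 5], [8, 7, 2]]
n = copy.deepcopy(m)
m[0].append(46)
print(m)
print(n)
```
[[1, 7, 5, 46], [8, 7, 2]]
[[1, 7, 5], [8, 7, 2]]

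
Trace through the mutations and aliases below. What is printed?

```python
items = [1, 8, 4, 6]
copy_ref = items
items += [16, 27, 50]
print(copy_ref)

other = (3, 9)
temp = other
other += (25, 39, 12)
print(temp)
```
[1, 8, 4, 6, 16, 27, 50]
(3, 9)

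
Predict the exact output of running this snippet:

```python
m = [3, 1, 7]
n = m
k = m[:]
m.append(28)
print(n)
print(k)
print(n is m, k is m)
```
[3, 1, 7, 28]
[3, 1, 7]
True False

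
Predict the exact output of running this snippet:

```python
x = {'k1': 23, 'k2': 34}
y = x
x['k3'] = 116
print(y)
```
{'k1': 23, 'k2': 34, 'k3': 116}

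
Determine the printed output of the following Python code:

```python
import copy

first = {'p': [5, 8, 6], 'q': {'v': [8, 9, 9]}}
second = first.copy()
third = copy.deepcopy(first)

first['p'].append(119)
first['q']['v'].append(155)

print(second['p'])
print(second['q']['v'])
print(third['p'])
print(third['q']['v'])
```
[5, 8, 6, 119]
[8, 9, 9, 155]
[5, 8, 6]
[8, 9, 9]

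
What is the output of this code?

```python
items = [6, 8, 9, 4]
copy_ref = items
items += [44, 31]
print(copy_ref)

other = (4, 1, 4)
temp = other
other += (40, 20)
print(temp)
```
[6, 8, 9, 4, 44, 31]
(4, 1, 4)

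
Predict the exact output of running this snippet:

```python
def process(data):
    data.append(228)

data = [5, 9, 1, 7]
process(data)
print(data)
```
[5, 9, 1, 7, 228]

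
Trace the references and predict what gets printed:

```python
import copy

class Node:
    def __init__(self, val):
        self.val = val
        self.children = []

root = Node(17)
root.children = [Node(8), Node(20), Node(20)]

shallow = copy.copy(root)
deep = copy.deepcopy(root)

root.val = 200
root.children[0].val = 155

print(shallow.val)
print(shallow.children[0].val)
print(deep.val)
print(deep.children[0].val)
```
17
155
17
8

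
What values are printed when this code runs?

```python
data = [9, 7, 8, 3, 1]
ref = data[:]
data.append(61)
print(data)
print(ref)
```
[9, 7, 8, 3, 1, 61]
[9, 7, 8, 3, 1]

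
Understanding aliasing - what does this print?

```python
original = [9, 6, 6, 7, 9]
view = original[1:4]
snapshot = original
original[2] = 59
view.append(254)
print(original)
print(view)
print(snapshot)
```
[9, 6, 59, 7, 9]
[6, 6, 7, 254]
[9, 6, 59, 7, 9]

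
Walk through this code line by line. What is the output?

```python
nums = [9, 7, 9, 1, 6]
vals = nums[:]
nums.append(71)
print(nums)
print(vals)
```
[9, 7, 9, 1, 6, 71]
[9, 7, 9, 1, 6]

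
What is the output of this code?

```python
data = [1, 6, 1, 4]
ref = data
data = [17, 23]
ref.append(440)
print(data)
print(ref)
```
[17, 23]
[1, 6, 1, 4, 440]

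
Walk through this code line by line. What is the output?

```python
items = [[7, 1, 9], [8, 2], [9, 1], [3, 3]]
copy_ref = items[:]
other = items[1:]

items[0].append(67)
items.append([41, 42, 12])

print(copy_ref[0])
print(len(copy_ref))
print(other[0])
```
[7, 1, 9, 67]
4
[8, 2]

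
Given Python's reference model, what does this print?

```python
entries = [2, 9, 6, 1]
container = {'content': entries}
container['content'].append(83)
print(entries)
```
[2, 9, 6, 1, 83]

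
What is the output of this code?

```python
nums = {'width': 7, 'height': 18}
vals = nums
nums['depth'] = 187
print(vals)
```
{'width': 7, 'height': 18, 'depth': 187}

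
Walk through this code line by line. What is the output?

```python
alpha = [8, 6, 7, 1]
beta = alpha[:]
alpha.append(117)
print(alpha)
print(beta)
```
[8, 6, 7, 1, 117]
[8, 6, 7, 1]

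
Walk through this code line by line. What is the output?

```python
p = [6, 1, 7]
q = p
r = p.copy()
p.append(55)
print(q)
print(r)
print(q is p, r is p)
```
[6, 1, 7, 55]
[6, 1, 7]
True False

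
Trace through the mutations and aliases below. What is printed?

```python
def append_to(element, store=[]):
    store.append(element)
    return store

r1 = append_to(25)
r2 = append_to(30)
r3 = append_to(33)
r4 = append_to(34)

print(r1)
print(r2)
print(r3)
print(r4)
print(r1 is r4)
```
[25, 30, 33, 34]
[25, 30, 33, 34]
[25, 30, 33, 34]
[25, 30, 33, 34]
True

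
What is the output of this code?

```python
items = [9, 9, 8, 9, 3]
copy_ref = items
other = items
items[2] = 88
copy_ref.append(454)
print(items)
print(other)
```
[9, 9, 88, 9, 3, 454]
[9, 9, 88, 9, 3, 454]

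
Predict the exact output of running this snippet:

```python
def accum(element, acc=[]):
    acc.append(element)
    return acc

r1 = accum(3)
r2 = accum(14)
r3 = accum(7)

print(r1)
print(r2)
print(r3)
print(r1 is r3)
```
[3, 14, 7]
[3, 14, 7]
[3, 14, 7]
True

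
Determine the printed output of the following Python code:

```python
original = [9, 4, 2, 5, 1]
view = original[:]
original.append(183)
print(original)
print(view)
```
[9, 4, 2, 5, 1, 183]
[9, 4, 2, 5, 1]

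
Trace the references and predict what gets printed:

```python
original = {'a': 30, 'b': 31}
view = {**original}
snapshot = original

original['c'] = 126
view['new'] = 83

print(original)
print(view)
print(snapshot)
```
{'a': 30, 'b': 31, 'c': 126}
{'a': 30, 'b': 31, 'new': 83}
{'a': 30, 'b': 31, 'c': 126}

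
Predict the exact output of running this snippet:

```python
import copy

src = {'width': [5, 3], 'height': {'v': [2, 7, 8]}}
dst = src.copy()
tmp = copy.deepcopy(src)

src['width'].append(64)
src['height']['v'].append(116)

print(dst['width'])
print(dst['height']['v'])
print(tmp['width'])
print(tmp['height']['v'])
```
[5, 3, 64]
[2, 7, 8, 116]
[5, 3]
[2, 7, 8]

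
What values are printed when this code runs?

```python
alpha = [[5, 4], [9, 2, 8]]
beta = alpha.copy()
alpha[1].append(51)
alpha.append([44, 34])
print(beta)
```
[[5, 4], [9, 2, 8, 51]]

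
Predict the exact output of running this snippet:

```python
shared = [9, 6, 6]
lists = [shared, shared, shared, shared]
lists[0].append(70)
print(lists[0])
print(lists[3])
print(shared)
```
[9, 6, 6, 70]
[9, 6, 6, 70]
[9, 6, 6, 70]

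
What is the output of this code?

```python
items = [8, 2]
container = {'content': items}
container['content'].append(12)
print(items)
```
[8, 2, 12]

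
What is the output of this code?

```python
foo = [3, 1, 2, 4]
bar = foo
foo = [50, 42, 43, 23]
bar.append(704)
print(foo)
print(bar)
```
[50, 42, 43, 23]
[3, 1, 2, 4, 704]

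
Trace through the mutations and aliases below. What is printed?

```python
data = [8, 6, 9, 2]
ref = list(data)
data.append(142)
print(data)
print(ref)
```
[8, 6, 9, 2, 142]
[8, 6, 9, 2]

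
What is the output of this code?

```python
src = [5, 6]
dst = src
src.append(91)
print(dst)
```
[5, 6, 91]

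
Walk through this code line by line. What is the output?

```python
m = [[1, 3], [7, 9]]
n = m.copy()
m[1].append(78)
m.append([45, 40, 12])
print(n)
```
[[1, 3], [7, 9, 78]]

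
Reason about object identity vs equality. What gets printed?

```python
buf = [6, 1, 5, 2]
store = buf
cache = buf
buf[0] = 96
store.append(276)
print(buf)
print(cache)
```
[96, 1, 5, 2, 276]
[96, 1, 5, 2, 276]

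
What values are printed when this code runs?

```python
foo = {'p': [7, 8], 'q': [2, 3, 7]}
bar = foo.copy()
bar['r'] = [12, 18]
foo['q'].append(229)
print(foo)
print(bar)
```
{'p': [7, 8], 'q': [2, 3, 7, 229]}
{'p': [7, 8], 'q': [2, 3, 7, 229], 'r': [12, 18]}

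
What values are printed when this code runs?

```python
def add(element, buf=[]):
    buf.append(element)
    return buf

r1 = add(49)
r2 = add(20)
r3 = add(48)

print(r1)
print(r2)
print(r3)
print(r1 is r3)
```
[49, 20, 48]
[49, 20, 48]
[49, 20, 48]
True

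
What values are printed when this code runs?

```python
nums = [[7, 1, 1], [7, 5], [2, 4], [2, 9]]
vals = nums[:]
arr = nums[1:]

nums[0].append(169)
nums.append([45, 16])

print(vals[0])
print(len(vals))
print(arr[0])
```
[7, 1, 1, 169]
4
[7, 5]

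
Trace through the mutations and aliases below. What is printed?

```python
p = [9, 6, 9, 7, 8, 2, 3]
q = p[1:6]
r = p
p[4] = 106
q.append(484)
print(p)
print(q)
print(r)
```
[9, 6, 9, 7, 106, 2, 3]
[6, 9, 7, 8, 2, 484]
[9, 6, 9, 7, 106, 2, 3]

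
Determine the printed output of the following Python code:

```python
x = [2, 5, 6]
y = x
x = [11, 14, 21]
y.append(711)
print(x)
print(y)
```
[11, 14, 21]
[2, 5, 6, 711]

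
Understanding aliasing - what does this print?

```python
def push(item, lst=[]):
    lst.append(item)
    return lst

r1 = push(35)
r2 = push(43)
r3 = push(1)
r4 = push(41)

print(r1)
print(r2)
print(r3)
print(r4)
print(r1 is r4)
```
[35, 43, 1, 41]
[35, 43, 1, 41]
[35, 43, 1, 41]
[35, 43, 1, 41]
True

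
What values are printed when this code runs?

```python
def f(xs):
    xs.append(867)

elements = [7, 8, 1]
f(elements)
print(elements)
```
[7, 8, 1, 867]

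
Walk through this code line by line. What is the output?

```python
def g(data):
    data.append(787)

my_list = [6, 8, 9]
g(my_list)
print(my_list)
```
[6, 8, 9, 787]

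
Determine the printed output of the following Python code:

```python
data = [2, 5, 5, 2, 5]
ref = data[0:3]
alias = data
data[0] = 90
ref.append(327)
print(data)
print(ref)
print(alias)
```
[90, 5, 5, 2, 5]
[2, 5, 5, 327]
[90, 5, 5, 2, 5]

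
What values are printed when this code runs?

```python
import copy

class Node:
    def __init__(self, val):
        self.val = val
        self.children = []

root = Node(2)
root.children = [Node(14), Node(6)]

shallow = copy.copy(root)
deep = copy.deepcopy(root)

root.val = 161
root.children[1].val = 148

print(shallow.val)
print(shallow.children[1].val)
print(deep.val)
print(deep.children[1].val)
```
2
148
2
6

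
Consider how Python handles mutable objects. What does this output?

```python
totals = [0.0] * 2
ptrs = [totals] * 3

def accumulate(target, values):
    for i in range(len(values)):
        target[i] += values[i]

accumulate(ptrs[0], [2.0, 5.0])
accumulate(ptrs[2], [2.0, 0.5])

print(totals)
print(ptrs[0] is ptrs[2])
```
[4.0, 5.5]
True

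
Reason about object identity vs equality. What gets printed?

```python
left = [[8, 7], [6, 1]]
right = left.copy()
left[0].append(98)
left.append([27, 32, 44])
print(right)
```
[[8, 7, 98], [6, 1]]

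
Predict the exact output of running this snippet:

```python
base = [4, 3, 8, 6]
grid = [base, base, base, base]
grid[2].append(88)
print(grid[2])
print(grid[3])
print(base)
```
[4, 3, 8, 6, 88]
[4, 3, 8, 6, 88]
[4, 3, 8, 6, 88]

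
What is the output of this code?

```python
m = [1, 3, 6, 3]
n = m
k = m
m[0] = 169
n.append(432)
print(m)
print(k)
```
[169, 3, 6, 3, 432]
[169, 3, 6, 3, 432]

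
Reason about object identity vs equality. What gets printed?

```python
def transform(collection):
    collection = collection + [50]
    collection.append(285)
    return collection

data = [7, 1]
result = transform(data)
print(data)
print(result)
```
[7, 1]
[7, 1, 50, 285]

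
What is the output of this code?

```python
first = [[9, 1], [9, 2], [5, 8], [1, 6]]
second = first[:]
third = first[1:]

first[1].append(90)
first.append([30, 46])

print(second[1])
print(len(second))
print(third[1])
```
[9, 2, 90]
4
[5, 8]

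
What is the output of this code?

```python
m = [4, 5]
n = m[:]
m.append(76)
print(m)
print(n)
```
[4, 5, 76]
[4, 5]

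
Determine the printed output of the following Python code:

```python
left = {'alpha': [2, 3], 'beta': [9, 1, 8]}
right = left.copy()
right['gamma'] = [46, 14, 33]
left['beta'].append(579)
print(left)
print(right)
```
{'alpha': [2, 3], 'beta': [9, 1, 8, 579]}
{'alpha': [2, 3], 'beta': [9, 1, 8, 579], 'gamma': [46, 14, 33]}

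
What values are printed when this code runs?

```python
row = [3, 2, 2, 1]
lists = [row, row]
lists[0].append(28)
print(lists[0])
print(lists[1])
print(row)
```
[3, 2, 2, 1, 28]
[3, 2, 2, 1, 28]
[3, 2, 2, 1, 28]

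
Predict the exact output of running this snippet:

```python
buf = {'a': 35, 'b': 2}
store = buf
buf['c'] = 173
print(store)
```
{'a': 35, 'b': 2, 'c': 173}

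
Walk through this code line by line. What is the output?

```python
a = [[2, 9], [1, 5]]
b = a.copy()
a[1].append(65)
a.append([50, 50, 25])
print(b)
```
[[2, 9], [1, 5, 65]]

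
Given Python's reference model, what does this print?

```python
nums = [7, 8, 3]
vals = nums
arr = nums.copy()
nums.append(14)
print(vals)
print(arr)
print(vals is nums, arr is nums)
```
[7, 8, 3, 14]
[7, 8, 3]
True False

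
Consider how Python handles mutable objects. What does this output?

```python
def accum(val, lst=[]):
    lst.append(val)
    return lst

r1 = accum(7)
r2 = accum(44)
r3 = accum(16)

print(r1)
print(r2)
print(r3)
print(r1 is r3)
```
[7, 44, 16]
[7, 44, 16]
[7, 44, 16]
True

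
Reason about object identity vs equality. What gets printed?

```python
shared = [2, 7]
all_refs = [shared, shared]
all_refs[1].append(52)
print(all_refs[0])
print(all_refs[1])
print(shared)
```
[2, 7, 52]
[2, 7, 52]
[2, 7, 52]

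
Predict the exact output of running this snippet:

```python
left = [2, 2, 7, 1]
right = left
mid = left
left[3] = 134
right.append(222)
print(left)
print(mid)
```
[2, 2, 7, 134, 222]
[2, 2, 7, 134, 222]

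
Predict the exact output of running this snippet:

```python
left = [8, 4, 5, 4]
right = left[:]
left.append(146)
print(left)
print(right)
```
[8, 4, 5, 4, 146]
[8, 4, 5, 4]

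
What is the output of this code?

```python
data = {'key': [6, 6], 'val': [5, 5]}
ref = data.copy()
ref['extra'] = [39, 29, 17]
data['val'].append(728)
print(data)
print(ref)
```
{'key': [6, 6], 'val': [5, 5, 728]}
{'key': [6, 6], 'val': [5, 5, 728], 'extra': [39, 29, 17]}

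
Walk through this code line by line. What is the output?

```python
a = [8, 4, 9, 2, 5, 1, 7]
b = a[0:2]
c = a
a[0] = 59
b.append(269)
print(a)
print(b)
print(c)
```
[59, 4, 9, 2, 5, 1, 7]
[8, 4, 269]
[59, 4, 9, 2, 5, 1, 7]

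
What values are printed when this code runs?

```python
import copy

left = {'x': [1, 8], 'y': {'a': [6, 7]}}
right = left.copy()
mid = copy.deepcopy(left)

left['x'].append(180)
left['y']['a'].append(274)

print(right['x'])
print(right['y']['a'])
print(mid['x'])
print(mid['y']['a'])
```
[1, 8, 180]
[6, 7, 274]
[1, 8]
[6, 7]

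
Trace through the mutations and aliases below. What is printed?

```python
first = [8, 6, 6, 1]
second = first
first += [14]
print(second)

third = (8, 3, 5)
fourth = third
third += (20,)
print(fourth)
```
[8, 6, 6, 1, 14]
(8, 3, 5)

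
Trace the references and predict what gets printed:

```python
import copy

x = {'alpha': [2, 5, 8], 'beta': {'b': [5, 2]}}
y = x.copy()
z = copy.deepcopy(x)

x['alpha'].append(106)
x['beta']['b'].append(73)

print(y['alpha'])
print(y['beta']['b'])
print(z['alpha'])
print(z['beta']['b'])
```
[2, 5, 8, 106]
[5, 2, 73]
[2, 5, 8]
[5, 2]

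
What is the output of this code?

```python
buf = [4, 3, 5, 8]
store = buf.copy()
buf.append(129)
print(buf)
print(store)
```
[4, 3, 5, 8, 129]
[4, 3, 5, 8]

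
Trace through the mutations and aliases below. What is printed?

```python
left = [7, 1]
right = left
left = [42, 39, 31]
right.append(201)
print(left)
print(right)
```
[42, 39, 31]
[7, 1, 201]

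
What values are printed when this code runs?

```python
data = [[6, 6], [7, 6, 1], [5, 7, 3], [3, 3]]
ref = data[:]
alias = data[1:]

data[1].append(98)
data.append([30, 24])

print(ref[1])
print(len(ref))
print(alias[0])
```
[7, 6, 1, 98]
4
[7, 6, 1, 98]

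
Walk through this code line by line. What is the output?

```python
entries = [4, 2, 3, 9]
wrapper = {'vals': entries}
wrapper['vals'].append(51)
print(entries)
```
[4, 2, 3, 9, 51]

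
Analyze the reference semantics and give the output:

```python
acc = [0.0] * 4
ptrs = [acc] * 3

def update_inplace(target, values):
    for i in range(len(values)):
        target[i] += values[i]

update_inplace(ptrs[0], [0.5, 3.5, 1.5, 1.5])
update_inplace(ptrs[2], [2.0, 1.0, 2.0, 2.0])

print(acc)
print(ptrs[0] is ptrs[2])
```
[2.5, 4.5, 3.5, 3.5]
True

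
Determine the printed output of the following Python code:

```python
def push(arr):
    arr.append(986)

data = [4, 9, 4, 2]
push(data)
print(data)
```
[4, 9, 4, 2, 986]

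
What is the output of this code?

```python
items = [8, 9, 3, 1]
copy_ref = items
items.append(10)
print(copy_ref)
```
[8, 9, 3, 1, 10]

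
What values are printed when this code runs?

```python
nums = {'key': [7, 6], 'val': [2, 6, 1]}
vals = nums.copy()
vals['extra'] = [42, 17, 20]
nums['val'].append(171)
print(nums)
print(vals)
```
{'key': [7, 6], 'val': [2, 6, 1, 171]}
{'key': [7, 6], 'val': [2, 6, 1, 171], 'extra': [42, 17, 20]}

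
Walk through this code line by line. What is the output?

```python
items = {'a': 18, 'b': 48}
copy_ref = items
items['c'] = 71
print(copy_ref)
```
{'a': 18, 'b': 48, 'c': 71}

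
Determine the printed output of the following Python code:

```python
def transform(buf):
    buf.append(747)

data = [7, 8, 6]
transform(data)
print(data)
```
[7, 8, 6, 747]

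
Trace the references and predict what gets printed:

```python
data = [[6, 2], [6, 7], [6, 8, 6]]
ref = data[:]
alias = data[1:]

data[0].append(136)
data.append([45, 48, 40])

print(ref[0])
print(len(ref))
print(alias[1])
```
[6, 2, 136]
3
[6, 8, 6]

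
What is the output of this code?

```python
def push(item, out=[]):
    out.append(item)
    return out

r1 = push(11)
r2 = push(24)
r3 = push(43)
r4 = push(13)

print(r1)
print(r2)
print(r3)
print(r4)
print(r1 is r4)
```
[11, 24, 43, 13]
[11, 24, 43, 13]
[11, 24, 43, 13]
[11, 24, 43, 13]
True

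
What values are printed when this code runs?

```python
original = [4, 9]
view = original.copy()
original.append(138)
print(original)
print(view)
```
[4, 9, 138]
[4, 9]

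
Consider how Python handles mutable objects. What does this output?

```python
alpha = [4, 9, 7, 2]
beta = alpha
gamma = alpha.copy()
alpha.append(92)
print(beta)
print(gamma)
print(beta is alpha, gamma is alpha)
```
[4, 9, 7, 2, 92]
[4, 9, 7, 2]
True False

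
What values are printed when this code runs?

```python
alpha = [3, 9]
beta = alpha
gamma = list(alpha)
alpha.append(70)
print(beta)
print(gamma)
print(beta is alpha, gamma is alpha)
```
[3, 9, 70]
[3, 9]
True False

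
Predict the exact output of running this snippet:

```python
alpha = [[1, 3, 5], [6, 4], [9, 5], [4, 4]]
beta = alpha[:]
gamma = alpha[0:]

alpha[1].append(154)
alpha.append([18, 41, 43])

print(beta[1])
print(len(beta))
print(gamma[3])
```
[6, 4, 154]
4
[4, 4]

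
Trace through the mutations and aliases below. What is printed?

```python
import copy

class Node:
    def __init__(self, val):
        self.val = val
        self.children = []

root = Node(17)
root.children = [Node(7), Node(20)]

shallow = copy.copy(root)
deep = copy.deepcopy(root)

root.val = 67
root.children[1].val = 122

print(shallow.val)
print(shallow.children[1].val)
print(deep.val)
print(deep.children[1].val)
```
17
122
17
20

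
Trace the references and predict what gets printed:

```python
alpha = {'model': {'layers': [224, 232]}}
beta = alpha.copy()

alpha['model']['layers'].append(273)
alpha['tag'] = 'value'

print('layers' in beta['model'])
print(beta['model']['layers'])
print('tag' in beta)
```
True
[224, 232, 273]
False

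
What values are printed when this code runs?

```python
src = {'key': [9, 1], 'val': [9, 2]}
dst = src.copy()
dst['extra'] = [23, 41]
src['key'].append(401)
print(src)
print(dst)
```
{'key': [9, 1, 401], 'val': [9, 2]}
{'key': [9, 1, 401], 'val': [9, 2], 'extra': [23, 41]}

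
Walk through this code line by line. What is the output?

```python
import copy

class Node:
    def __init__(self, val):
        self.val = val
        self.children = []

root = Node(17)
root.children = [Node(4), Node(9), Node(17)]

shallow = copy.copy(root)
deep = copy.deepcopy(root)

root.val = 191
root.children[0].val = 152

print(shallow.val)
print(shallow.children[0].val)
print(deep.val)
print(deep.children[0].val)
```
17
152
17
4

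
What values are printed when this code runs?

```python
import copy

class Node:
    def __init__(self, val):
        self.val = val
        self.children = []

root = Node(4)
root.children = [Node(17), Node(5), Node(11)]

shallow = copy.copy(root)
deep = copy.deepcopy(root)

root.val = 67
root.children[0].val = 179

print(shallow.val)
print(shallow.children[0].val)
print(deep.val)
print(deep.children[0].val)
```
4
179
4
17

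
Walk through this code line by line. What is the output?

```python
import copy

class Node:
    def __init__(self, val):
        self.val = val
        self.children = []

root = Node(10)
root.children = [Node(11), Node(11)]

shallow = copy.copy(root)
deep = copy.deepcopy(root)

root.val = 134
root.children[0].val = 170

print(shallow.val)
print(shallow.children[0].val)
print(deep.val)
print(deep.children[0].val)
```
10
170
10
11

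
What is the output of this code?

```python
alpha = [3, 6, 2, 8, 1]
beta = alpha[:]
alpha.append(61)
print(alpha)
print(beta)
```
[3, 6, 2, 8, 1, 61]
[3, 6, 2, 8, 1]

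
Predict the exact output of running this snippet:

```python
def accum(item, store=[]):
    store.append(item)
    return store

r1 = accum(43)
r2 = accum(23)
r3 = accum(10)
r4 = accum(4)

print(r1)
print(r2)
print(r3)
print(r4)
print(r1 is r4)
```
[43, 23, 10, 4]
[43, 23, 10, 4]
[43, 23, 10, 4]
[43, 23, 10, 4]
True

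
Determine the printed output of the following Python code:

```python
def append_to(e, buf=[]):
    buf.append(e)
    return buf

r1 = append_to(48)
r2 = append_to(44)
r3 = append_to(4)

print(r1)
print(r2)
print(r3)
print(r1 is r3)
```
[48, 44, 4]
[48, 44, 4]
[48, 44, 4]
True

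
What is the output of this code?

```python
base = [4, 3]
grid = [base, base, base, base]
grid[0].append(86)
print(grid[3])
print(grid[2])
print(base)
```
[4, 3, 86]
[4, 3, 86]
[4, 3, 86]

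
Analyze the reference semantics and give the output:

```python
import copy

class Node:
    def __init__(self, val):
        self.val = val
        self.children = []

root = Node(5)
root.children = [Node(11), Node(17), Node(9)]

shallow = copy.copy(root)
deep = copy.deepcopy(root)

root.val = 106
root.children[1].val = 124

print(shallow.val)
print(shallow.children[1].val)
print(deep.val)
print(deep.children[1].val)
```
5
124
5
17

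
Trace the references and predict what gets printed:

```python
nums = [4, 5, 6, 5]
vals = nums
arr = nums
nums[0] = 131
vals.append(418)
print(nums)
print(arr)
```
[131, 5, 6, 5, 418]
[131, 5, 6, 5, 418]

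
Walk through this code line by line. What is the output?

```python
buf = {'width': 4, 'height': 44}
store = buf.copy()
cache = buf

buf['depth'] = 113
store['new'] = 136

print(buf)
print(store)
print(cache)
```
{'width': 4, 'height': 44, 'depth': 113}
{'width': 4, 'height': 44, 'new': 136}
{'width': 4, 'height': 44, 'depth': 113}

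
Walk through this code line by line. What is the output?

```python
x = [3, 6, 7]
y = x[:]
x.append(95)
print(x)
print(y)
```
[3, 6, 7, 95]
[3, 6, 7]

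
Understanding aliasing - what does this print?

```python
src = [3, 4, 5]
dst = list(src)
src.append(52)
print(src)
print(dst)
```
[3, 4, 5, 52]
[3, 4, 5]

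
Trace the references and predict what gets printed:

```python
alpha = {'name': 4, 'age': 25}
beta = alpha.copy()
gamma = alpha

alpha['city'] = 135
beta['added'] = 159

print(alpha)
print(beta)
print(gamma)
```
{'name': 4, 'age': 25, 'city': 135}
{'name': 4, 'age': 25, 'added': 159}
{'name': 4, 'age': 25, 'city': 135}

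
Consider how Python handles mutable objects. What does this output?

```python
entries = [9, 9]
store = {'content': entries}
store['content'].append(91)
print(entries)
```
[9, 9, 91]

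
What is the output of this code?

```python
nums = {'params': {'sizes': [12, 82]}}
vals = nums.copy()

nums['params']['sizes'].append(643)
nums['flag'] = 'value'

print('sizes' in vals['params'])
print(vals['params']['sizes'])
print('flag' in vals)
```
True
[12, 82, 643]
False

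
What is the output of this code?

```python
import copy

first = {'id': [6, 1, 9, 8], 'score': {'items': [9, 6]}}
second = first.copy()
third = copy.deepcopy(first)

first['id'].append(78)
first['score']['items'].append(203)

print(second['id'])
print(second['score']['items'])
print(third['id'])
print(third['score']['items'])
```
[6, 1, 9, 8, 78]
[9, 6, 203]
[6, 1, 9, 8]
[9, 6]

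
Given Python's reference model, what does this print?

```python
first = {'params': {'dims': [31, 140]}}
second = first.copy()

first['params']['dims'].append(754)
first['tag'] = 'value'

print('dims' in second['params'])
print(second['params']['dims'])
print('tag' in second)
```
True
[31, 140, 754]
False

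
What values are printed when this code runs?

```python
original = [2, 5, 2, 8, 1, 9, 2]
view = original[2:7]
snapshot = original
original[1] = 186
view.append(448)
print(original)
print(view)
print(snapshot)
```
[2, 186, 2, 8, 1, 9, 2]
[2, 8, 1, 9, 2, 448]
[2, 186, 2, 8, 1, 9, 2]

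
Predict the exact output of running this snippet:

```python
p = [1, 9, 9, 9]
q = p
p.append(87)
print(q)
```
[1, 9, 9, 9, 87]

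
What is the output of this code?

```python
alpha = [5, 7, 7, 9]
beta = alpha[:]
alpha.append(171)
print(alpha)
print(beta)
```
[5, 7, 7, 9, 171]
[5, 7, 7, 9]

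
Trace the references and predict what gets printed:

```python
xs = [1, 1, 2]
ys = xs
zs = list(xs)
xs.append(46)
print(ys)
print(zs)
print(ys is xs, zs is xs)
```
[1, 1, 2, 46]
[1, 1, 2]
True False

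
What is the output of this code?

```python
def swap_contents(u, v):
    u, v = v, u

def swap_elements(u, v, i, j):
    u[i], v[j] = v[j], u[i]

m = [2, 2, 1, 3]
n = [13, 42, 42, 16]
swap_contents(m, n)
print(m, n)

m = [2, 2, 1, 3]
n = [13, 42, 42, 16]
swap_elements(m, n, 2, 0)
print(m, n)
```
[2, 2, 1, 3] [13, 42, 42, 16]
[2, 2, 13, 3] [1, 42, 42, 16]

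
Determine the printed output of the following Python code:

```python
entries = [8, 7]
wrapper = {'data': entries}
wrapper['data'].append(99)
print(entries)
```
[8, 7, 99]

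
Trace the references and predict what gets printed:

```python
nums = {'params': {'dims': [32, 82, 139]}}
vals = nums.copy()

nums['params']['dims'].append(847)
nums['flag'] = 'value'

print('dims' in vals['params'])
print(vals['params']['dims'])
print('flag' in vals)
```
True
[32, 82, 139, 847]
False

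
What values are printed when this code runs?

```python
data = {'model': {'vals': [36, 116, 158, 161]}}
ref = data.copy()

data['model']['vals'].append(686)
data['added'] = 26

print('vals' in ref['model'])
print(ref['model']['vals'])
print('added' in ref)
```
True
[36, 116, 158, 161, 686]
False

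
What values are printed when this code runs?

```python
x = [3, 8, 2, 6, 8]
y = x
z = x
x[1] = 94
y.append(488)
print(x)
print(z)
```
[3, 94, 2, 6, 8, 488]
[3, 94, 2, 6, 8, 488]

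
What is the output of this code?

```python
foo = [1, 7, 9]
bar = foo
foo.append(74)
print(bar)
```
[1, 7, 9, 74]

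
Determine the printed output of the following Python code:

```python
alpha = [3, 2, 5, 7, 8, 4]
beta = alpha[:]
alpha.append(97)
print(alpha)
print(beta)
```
[3, 2, 5, 7, 8, 4, 97]
[3, 2, 5, 7, 8, 4]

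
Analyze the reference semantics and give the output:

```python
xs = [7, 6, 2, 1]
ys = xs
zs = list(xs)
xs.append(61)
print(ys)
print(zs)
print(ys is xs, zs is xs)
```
[7, 6, 2, 1, 61]
[7, 6, 2, 1]
True False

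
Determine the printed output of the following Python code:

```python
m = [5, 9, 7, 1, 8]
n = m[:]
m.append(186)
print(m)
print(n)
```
[5, 9, 7, 1, 8, 186]
[5, 9, 7, 1, 8]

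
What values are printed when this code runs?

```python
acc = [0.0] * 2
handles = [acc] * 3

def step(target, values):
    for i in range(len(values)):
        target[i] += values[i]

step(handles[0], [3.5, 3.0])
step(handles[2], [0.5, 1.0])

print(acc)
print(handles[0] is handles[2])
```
[4.0, 4.0]
True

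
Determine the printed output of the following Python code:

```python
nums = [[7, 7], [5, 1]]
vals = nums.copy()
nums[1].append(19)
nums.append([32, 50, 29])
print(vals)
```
[[7, 7], [5, 1, 19]]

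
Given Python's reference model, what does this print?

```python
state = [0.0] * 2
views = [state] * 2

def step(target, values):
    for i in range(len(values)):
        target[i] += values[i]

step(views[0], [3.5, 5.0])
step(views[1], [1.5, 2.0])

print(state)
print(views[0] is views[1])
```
[5.0, 7.0]
True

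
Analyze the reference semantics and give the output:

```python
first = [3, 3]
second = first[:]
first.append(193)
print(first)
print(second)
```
[3, 3, 193]
[3, 3]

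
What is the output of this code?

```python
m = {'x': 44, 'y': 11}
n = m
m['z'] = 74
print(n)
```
{'x': 44, 'y': 11, 'z': 74}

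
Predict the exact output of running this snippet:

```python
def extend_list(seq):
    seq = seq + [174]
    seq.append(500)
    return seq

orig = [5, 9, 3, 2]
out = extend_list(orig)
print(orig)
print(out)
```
[5, 9, 3, 2]
[5, 9, 3, 2, 174, 500]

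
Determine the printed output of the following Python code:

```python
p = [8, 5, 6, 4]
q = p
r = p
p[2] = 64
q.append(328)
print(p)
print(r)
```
[8, 5, 64, 4, 328]
[8, 5, 64, 4, 328]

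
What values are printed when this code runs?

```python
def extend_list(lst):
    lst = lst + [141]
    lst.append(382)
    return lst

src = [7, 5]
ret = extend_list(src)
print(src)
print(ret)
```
[7, 5]
[7, 5, 141, 382]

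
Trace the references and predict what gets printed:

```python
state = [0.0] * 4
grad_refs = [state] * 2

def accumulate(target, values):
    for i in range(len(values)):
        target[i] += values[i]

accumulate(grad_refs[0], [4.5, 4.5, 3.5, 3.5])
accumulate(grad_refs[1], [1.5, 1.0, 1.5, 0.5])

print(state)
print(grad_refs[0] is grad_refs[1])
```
[6.0, 5.5, 5.0, 4.0]
True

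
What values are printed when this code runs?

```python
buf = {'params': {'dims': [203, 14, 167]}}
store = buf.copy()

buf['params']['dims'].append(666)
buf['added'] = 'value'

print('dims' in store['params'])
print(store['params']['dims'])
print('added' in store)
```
True
[203, 14, 167, 666]
False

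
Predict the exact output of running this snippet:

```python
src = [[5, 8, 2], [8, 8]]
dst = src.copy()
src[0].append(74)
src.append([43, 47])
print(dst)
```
[[5, 8, 2, 74], [8, 8]]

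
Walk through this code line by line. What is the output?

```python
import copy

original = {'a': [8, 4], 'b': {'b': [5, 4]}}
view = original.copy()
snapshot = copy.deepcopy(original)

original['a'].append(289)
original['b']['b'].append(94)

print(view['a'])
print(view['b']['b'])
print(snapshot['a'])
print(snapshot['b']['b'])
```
[8, 4, 289]
[5, 4, 94]
[8, 4]
[5, 4]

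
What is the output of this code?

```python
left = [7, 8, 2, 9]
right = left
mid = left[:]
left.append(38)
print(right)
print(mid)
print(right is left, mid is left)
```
[7, 8, 2, 9, 38]
[7, 8, 2, 9]
True False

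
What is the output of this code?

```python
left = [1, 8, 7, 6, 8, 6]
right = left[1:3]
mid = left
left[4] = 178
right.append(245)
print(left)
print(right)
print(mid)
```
[1, 8, 7, 6, 178, 6]
[8, 7, 245]
[1, 8, 7, 6, 178, 6]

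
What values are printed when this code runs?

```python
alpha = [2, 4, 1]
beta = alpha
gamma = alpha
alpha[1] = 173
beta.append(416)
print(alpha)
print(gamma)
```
[2, 173, 1, 416]
[2, 173, 1, 416]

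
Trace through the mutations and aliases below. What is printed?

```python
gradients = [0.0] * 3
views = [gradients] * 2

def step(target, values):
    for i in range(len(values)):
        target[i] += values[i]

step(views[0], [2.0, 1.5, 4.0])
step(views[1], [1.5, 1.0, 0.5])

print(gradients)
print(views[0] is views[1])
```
[3.5, 2.5, 4.5]
True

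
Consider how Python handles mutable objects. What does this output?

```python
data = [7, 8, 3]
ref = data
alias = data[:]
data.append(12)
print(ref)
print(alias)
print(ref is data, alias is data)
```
[7, 8, 3, 12]
[7, 8, 3]
True False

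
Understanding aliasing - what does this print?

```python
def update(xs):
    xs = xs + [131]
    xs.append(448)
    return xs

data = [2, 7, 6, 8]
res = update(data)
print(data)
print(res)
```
[2, 7, 6, 8]
[2, 7, 6, 8, 131, 448]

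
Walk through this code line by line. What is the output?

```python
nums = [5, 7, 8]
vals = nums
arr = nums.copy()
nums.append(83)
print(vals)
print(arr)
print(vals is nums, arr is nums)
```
[5, 7, 8, 83]
[5, 7, 8]
True False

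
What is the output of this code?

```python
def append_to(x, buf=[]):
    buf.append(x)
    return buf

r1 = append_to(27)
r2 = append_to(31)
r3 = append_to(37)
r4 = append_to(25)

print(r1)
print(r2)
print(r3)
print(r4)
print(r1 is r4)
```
[27, 31, 37, 25]
[27, 31, 37, 25]
[27, 31, 37, 25]
[27, 31, 37, 25]
True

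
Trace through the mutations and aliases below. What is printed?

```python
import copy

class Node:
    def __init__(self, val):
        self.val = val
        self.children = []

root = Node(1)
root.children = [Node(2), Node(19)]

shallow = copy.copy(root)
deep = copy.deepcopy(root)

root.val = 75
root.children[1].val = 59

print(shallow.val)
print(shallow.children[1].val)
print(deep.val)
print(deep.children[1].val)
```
1
59
1
19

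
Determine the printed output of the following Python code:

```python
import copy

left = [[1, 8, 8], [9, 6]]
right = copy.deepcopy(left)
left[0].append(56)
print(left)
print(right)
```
[[1, 8, 8, 56], [9, 6]]
[[1, 8, 8], [9, 6]]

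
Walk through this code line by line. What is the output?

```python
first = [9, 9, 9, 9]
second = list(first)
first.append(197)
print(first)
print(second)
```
[9, 9, 9, 9, 197]
[9, 9, 9, 9]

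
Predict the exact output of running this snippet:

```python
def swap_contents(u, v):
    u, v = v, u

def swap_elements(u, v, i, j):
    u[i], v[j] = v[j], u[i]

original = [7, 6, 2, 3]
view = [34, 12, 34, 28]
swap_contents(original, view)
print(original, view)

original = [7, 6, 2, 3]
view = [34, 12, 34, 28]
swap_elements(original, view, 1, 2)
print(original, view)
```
[7, 6, 2, 3] [34, 12, 34, 28]
[7, 34, 2, 3] [34, 12, 6, 28]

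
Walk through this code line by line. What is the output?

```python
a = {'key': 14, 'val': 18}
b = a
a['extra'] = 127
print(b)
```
{'key': 14, 'val': 18, 'extra': 127}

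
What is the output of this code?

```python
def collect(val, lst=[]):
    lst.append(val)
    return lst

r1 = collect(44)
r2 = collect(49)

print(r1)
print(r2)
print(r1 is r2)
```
[44, 49]
[44, 49]
True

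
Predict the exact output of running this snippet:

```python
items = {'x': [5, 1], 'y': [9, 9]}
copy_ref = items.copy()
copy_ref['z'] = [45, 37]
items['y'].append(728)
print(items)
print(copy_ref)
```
{'x': [5, 1], 'y': [9, 9, 728]}
{'x': [5, 1], 'y': [9, 9, 728], 'z': [45, 37]}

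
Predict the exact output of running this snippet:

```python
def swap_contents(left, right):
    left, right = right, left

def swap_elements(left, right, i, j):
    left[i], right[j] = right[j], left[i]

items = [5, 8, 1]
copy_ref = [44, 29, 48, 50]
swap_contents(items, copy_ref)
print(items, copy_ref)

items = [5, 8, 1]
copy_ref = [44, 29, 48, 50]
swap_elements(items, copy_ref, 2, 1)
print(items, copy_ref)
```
[5, 8, 1] [44, 29, 48, 50]
[5, 8, 29] [44, 1, 48, 50]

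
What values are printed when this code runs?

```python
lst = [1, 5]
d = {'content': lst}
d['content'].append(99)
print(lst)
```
[1, 5, 99]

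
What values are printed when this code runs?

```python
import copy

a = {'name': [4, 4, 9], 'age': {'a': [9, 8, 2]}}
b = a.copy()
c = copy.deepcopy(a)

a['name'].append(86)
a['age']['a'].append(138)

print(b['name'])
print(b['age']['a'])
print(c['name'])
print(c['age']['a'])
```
[4, 4, 9, 86]
[9, 8, 2, 138]
[4, 4, 9]
[9, 8, 2]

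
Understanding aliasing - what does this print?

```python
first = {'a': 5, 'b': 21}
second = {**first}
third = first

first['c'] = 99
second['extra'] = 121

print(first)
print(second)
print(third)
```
{'a': 5, 'b': 21, 'c': 99}
{'a': 5, 'b': 21, 'extra': 121}
{'a': 5, 'b': 21, 'c': 99}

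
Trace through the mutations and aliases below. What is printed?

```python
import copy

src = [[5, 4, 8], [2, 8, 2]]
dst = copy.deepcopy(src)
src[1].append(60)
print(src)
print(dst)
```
[[5, 4, 8], [2, 8, 2, 60]]
[[5, 4, 8], [2, 8, 2]]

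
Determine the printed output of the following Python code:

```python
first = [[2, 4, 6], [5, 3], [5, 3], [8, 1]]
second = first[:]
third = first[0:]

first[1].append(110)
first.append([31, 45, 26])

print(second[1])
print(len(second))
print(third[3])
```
[5, 3, 110]
4
[8, 1]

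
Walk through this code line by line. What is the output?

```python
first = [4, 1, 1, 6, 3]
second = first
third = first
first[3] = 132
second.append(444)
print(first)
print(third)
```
[4, 1, 1, 132, 3, 444]
[4, 1, 1, 132, 3, 444]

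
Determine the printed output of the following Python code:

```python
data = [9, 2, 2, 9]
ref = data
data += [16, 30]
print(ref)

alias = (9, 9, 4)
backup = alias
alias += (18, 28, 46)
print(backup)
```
[9, 2, 2, 9, 16, 30]
(9, 9, 4)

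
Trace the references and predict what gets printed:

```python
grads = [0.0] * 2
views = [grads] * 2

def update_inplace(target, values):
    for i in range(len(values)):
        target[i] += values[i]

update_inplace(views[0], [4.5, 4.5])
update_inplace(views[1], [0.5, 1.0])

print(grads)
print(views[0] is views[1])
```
[5.0, 5.5]
True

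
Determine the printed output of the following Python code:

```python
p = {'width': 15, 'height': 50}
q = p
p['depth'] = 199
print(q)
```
{'width': 15, 'height': 50, 'depth': 199}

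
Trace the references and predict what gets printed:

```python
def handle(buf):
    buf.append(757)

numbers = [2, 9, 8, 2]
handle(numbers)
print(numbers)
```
[2, 9, 8, 2, 757]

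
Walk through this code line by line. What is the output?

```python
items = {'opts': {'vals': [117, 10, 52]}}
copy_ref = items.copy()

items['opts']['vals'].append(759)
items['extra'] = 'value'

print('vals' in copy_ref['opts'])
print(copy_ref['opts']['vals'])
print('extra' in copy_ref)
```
True
[117, 10, 52, 759]
False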